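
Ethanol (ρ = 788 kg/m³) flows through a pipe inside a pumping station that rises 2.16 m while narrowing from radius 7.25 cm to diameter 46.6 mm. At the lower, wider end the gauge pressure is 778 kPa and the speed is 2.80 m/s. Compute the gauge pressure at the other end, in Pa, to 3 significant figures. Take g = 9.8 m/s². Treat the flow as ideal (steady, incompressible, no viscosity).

The volume flow rate is constant, so v₂ = (A₁/A₂)v₁ = (165/17.1)·2.80 = 27.1 m/s.
Bernoulli: P₁ + ½ρv₁² + ρg h₁ = P₂ + ½ρv₂² + ρg h₂, so P₂ = P₁ + ½ρ(v₁² − v₂²) − ρg(h₂ − h₁).
P₂ = 778000 + ½·788·(2.80² − 27.1²) − 788·9.8·(+2.16) = 778000 + (-286000) − (16700) = 475000 Pa.

475000 Pa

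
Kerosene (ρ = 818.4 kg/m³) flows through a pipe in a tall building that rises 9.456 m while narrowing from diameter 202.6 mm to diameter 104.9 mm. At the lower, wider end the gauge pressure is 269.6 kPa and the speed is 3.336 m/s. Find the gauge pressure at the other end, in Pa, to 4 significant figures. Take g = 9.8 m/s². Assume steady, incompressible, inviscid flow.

By continuity, v₂ = v₁·A₁/A₂ = 3.336·(322.4/86.43) = 12.44 m/s.
Energy conservation along the streamline gives P₂ = P₁ − ½ρ(v₂² − v₁²) − ρg(h₂ − h₁).
P₂ = 269600 + ½·818.4·(3.336² − 12.44²) − 818.4·9.8·(+9.456) = 269600 + (-58810) − (75840) = 134900 Pa.

P₂ ≈ 134900 Pa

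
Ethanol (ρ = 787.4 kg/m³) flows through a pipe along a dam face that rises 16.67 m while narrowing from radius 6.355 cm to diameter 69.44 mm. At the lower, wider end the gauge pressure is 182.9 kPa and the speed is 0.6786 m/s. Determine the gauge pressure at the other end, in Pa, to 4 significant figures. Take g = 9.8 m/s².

By continuity, v₂ = v₁·A₁/A₂ = 0.6786·(126.9/37.87) = 2.273 m/s.
Applying Bernoulli between the two ends and solving for P₂: P₂ = P₁ + ½ρ(v₁² − v₂²) − ρgΔh.
P₂ = 182900 + ½·787.4·(0.6786² − 2.273²) − 787.4·9.8·(+16.67) = 182900 + (-1854) − (128600) = 52410 Pa.

52410 Pa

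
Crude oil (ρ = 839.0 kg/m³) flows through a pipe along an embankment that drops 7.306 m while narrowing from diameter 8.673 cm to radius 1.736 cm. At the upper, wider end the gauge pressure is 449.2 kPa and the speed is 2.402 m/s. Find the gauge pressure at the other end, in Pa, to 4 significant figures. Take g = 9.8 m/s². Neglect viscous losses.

P₂ = 417500 Pa

By continuity, v₂ = v₁·A₁/A₂ = 2.402·(59.08/9.468) = 14.99 m/s.
Applying Bernoulli between the two ends and solving for P₂: P₂ = P₁ + ½ρ(v₁² − v₂²) − ρgΔh.
P₂ = 449200 + ½·839.0·(2.402² − 14.99²) − 839.0·9.8·(−7.306) = 449200 + (-91820) − (-60070) = 417500 Pa.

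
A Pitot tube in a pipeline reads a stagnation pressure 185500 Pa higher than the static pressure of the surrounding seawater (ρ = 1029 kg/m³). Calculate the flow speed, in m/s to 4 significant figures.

Bernoulli between the free stream and the stagnation point: ½ρv² = P_stag − P_static.
v = √(2ΔP/ρ) = √(2·185500/1029) = 18.99 m/s.

v ≈ 18.99 m/s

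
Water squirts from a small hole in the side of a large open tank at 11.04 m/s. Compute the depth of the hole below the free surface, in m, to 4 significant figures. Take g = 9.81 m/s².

h ≈ 6.212 m

For a small hole in a large open tank, ½v² = gh, giving h = v²/(2g).
h = 11.04²/(2·9.81) = 121.9/19.62 = 6.212 m.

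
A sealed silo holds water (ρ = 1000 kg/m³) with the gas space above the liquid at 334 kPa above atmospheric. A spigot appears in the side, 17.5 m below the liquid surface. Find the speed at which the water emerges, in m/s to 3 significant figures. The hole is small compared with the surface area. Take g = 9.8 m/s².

Take point 1 at the surface (v₁ ≈ 0) and point 2 at the hole (at atmospheric pressure). Bernoulli: P₁ + ρg h = P_atm + ½ρv₂².
With P₁ − P_atm = 334000 Pa, v₂ = √(2gh + 2ΔP/ρ) = √(2·9.8·17.5 + 2·334000/1000) = 31.8 m/s.

v ≈ 31.8 m/s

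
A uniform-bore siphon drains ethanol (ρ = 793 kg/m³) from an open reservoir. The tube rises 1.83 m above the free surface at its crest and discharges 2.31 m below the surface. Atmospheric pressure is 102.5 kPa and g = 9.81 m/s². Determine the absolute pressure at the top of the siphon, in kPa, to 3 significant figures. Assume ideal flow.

P_top ≈ 70.3 kPa

Bernoulli surface→outlet gives ½v² = g·h_out, so v = √(2·9.81·2.31) = 6.73 m/s.
The bore is uniform, so the speed at the crest is the same v. Bernoulli surface→crest: P_atm = P_top + ½ρv² + ρg·h_top.
P_top = 102500 − ½·793·6.73² − 793·9.81·1.83 = 70300 Pa.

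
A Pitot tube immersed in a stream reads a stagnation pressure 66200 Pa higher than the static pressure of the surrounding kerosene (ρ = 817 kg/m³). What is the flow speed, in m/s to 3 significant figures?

v ≈ 12.7 m/s

The dynamic pressure equals the rise in static pressure at the stagnation point: ΔP = ½ρv².
v = √(2ΔP/ρ) = √(2·66200/817) = 12.7 m/s.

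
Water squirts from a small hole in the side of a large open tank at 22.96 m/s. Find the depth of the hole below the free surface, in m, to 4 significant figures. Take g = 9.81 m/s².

h ≈ 26.87 m

For a small hole in a large open tank, ½v² = gh, giving h = v²/(2g).
h = 22.96²/(2·9.81) = 527.2/19.62 = 26.87 m.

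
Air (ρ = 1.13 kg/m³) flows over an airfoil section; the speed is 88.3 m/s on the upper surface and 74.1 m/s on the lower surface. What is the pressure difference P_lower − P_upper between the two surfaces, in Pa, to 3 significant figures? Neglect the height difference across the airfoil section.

With negligible Δh, P + ½ρv² is constant, so P_low − P_up = ½ρ(v_up² − v_low²).
ΔP = ½·1.13·(88.3² − 74.1²) = 1300 Pa.

ΔP = 1300 Pa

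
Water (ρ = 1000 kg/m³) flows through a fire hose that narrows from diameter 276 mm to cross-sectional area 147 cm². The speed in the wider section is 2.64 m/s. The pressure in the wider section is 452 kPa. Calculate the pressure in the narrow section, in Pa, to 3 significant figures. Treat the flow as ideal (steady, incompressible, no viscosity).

P₂ ≈ 398000 Pa

By continuity, v₂ = v₁·A₁/A₂ = 2.64·(598/147) = 10.7 m/s.
Along the horizontal streamline, P + ½ρv² is constant.
P₂ = P₁ − ½ρ(v₂² − v₁²) = 452000 − ½·1000·(10.7² − 2.64²) = 452000 − 54200 = 398000 Pa.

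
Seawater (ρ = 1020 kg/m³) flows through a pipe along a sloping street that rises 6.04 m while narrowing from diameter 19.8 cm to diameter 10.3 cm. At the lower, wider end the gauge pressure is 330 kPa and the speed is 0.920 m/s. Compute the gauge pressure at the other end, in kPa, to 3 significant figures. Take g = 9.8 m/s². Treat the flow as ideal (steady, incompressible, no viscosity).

P₂ ≈ 264 kPa

Continuity gives A₁v₁ = A₂v₂, so v₂ = (308 cm²)/(83.3 cm²) × 0.920 m/s = 3.40 m/s.
Bernoulli: P₁ + ½ρv₁² + ρg h₁ = P₂ + ½ρv₂² + ρg h₂, so P₂ = P₁ + ½ρ(v₁² − v₂²) − ρg(h₂ − h₁).
P₂ = 330000 + ½·1020·(0.920² − 3.40²) − 1020·9.8·(+6.04) = 330000 + (-5460) − (60400) = 264000 Pa.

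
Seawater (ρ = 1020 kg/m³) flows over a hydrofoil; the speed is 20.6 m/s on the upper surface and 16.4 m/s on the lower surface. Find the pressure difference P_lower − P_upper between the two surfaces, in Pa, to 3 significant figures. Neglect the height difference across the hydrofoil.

With negligible Δh, P + ½ρv² is constant, so P_low − P_up = ½ρ(v_up² − v_low²).
ΔP = ½·1020·(20.6² − 16.4²) = 79300 Pa.

ΔP ≈ 79300 Pa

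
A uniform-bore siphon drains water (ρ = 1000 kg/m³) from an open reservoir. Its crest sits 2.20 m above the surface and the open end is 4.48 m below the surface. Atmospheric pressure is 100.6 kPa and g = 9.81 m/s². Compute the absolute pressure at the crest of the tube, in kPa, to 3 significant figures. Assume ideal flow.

Bernoulli surface→outlet gives ½v² = g·h_out, so v = √(2·9.81·4.48) = 9.38 m/s.
Continuity keeps v the same throughout the tube; from surface to crest, P_atm + 0 = P_top + ½ρv² + ρg·h_top.
P_top = 100600 − ½·1000·9.38² − 1000·9.81·2.20 = 35100 Pa.

P_top = 35.1 kPa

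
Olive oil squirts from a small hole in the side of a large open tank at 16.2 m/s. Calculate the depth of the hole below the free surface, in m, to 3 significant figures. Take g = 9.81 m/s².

For a small hole in a large open tank, ½v² = gh, giving h = v²/(2g).
h = 16.2²/(2·9.81) = 262/19.62 = 13.4 m.

h ≈ 13.4 m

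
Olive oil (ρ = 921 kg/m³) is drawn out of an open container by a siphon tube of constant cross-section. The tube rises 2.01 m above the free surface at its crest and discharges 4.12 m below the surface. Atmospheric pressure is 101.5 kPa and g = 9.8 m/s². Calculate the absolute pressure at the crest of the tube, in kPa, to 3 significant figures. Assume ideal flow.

From the surface to the outlet (both open to atmosphere, surface at rest): v = √(2g·h_out) = √(2·9.8·4.12) = 8.99 m/s.
Continuity keeps v the same throughout the tube; from surface to crest, P_atm + 0 = P_top + ½ρv² + ρg·h_top.
P_top = 101500 − ½·921·8.99² − 921·9.8·2.01 = 46200 Pa.

P_top ≈ 46.2 kPa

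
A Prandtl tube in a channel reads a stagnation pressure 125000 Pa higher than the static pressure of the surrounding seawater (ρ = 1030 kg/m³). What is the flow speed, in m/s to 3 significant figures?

The dynamic pressure equals the rise in static pressure at the stagnation point: ΔP = ½ρv².
v = √(2ΔP/ρ) = √(2·125000/1030) = 15.6 m/s.

v ≈ 15.6 m/s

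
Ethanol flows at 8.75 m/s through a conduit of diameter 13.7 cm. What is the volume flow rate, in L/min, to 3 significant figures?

Q = A·v = 0.0147 m² × 8.75 m/s = 0.129 m³/s.
Converting: 0.129 m³/s × 60000 = 7740 L/min.

Q = 7740 L/min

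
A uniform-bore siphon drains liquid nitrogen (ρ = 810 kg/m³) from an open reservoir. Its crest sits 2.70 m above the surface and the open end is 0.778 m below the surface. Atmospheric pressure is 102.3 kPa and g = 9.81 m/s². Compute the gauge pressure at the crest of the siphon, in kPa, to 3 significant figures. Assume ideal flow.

P_gauge ≈ -27.6 kPa

Bernoulli surface→outlet gives ½v² = g·h_out, so v = √(2·9.81·0.778) = 3.91 m/s.
Continuity keeps v the same throughout the tube; from surface to crest, P_atm + 0 = P_top + ½ρv² + ρg·h_top.
P_top = 102300 − ½·810·3.91² − 810·9.81·2.70 = 74700 Pa. So P_gauge = P_top − P_atm = -27600 Pa.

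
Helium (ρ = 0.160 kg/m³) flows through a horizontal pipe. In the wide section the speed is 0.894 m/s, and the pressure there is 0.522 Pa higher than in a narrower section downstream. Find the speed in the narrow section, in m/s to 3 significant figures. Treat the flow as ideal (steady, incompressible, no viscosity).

2.71 m/s

Along the level pipe P + ½ρv² is conserved, hence v₂² = v₁² + 2(P₁ − P₂)/ρ.
v₂ = √(0.894² + 2·0.522/0.160) = √(0.799 + 6.53) = 2.71 m/s.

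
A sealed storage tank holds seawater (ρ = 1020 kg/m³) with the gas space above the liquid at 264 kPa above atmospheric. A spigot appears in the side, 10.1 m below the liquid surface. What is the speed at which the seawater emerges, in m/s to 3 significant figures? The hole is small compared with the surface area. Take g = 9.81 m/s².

v = 26.8 m/s

Take point 1 at the surface (v₁ ≈ 0) and point 2 at the hole (at atmospheric pressure). Bernoulli: P₁ + ρg h = P_atm + ½ρv₂².
With P₁ − P_atm = 264000 Pa, v₂ = √(2gh + 2ΔP/ρ) = √(2·9.81·10.1 + 2·264000/1020) = 26.8 m/s.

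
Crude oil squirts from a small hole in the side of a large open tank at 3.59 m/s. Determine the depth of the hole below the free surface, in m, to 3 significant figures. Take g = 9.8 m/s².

For a small hole in a large open tank, ½v² = gh, giving h = v²/(2g).
h = 3.59²/(2·9.8) = 12.9/19.60 = 0.658 m.

0.658 m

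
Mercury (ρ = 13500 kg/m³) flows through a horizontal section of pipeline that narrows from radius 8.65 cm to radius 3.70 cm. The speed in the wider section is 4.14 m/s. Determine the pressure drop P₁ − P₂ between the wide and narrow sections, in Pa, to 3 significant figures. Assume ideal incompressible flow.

ΔP ≈ 3340000 Pa

By continuity, v₂ = v₁·A₁/A₂ = 4.14·(235/43.0) = 22.6 m/s.
Along the horizontal streamline, P + ½ρv² is constant.
P₁ − P₂ = ½·13500·(22.6² − 4.14²) = ½·13500·495 = 3340000 Pa.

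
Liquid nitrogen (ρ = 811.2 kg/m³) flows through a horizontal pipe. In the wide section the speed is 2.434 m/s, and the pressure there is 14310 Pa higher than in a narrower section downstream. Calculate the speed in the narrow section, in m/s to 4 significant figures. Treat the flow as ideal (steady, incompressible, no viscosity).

Along the level pipe P + ½ρv² is conserved, hence v₂² = v₁² + 2(P₁ − P₂)/ρ.
v₂ = √(2.434² + 2·14310/811.2) = √(5.924 + 35.28) = 6.419 m/s.

v₂ ≈ 6.419 m/s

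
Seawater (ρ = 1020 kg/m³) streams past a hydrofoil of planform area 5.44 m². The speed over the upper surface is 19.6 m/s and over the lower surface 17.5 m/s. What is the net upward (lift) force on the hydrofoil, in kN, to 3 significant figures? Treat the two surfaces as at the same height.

F ≈ 216 kN

From P + ½ρv² = const at equal height, P_low − P_up = ½ρ(v_up² − v_low²).
ΔP = ½·1020·(19.6² − 17.5²) = 39700 Pa.
Lift = ΔP · A = 39700 × 5.44 = 216000 N.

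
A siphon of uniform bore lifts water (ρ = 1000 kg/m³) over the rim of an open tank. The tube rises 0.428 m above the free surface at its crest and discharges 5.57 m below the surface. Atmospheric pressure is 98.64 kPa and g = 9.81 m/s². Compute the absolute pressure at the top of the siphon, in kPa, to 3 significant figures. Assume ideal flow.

P_top ≈ 39.8 kPa

Bernoulli surface→outlet gives ½v² = g·h_out, so v = √(2·9.81·5.57) = 10.5 m/s.
The bore is uniform, so the speed at the crest is the same v. Bernoulli surface→crest: P_atm = P_top + ½ρv² + ρg·h_top.
P_top = 98640 − ½·1000·10.5² − 1000·9.81·0.428 = 39800 Pa.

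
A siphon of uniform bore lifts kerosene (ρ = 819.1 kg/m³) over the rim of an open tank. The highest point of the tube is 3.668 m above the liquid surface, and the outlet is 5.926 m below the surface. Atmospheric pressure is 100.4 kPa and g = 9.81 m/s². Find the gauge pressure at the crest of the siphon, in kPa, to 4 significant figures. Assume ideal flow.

P_gauge = -77.09 kPa

From the surface to the outlet (both open to atmosphere, surface at rest): v = √(2g·h_out) = √(2·9.81·5.926) = 10.78 m/s.
Continuity keeps v the same throughout the tube; from surface to crest, P_atm + 0 = P_top + ½ρv² + ρg·h_top.
P_top = 100400 − ½·819.1·10.78² − 819.1·9.81·3.668 = 23310 Pa. So P_gauge = P_top − P_atm = -77090 Pa.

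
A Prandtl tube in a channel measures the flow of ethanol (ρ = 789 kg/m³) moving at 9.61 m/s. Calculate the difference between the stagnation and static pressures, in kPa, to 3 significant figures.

ΔP ≈ 36.4 kPa

The dynamic pressure equals the rise in static pressure at the stagnation point: ΔP = ½ρv².
ΔP = ½·789·9.61² = 36400 Pa.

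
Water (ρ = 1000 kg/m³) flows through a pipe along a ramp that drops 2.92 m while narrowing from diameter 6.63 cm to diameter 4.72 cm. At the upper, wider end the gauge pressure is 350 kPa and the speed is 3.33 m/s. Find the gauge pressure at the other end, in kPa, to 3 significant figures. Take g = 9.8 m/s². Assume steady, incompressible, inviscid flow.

Continuity gives A₁v₁ = A₂v₂, so v₂ = (34.5 cm²)/(17.5 cm²) × 3.33 m/s = 6.57 m/s.
Bernoulli: P₁ + ½ρv₁² + ρg h₁ = P₂ + ½ρv₂² + ρg h₂, so P₂ = P₁ + ½ρ(v₁² − v₂²) − ρg(h₂ − h₁).
P₂ = 350000 + ½·1000·(3.33² − 6.57²) − 1000·9.8·(−2.92) = 350000 + (-16000) − (-28600) = 363000 Pa.

P₂ ≈ 363 kPa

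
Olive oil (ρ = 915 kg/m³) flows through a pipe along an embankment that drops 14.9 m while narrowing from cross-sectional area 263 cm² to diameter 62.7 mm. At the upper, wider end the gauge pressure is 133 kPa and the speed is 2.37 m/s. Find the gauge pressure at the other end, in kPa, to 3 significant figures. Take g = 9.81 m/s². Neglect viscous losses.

By continuity, v₂ = v₁·A₁/A₂ = 2.37·(263/30.9) = 20.2 m/s.
Bernoulli: P₁ + ½ρv₁² + ρg h₁ = P₂ + ½ρv₂² + ρg h₂, so P₂ = P₁ + ½ρ(v₁² − v₂²) − ρg(h₂ − h₁).
P₂ = 133000 + ½·915·(2.37² − 20.2²) − 915·9.81·(−14.9) = 133000 + (-184000) − (-134000) = 82900 Pa.

82.9 kPa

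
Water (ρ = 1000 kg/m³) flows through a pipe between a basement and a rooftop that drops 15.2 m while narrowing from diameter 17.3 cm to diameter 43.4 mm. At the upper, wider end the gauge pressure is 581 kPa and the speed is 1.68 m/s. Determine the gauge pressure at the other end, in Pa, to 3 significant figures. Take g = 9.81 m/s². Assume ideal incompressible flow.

The volume flow rate is constant, so v₂ = (A₁/A₂)v₁ = (235/14.8)·1.68 = 26.7 m/s.
Bernoulli: P₁ + ½ρv₁² + ρg h₁ = P₂ + ½ρv₂² + ρg h₂, so P₂ = P₁ + ½ρ(v₁² − v₂²) − ρg(h₂ − h₁).
P₂ = 581000 + ½·1000·(1.68² − 26.7²) − 1000·9.81·(−15.2) = 581000 + (-355000) − (-149000) = 375000 Pa.

375000 Pa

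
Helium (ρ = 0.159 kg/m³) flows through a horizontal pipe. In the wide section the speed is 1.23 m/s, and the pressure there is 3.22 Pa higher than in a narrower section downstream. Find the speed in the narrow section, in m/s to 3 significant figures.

Horizontal Bernoulli: P₁ + ½ρv₁² = P₂ + ½ρv₂², so v₂² = v₁² + 2(P₁ − P₂)/ρ.
v₂ = √(1.23² + 2·3.22/0.159) = √(1.51 + 40.5) = 6.48 m/s.

6.48 m/s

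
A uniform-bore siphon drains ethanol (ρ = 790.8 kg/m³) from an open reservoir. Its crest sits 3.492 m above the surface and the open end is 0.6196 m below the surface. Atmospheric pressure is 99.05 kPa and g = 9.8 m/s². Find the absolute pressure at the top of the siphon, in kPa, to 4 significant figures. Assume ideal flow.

The outlet speed comes from Torricelli: v = √(2g·0.6196) = 3.485 m/s.
The bore is uniform, so the speed at the crest is the same v. Bernoulli surface→crest: P_atm = P_top + ½ρv² + ρg·h_top.
P_top = 99050 − ½·790.8·3.485² − 790.8·9.8·3.492 = 67190 Pa.

P_top ≈ 67.19 kPa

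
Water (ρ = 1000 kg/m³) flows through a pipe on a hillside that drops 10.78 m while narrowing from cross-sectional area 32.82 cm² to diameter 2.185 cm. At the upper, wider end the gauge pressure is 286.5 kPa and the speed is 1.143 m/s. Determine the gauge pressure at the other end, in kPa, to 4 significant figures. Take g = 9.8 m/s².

P₂ ≈ 342.8 kPa

Continuity gives A₁v₁ = A₂v₂, so v₂ = (32.82 cm²)/(3.750 cm²) × 1.143 m/s = 10.00 m/s.
Energy conservation along the streamline gives P₂ = P₁ − ½ρ(v₂² − v₁²) − ρg(h₂ − h₁).
P₂ = 286500 + ½·1000·(1.143² − 10.00²) − 1000·9.8·(−10.78) = 286500 + (-49390) − (-105600) = 342800 Pa.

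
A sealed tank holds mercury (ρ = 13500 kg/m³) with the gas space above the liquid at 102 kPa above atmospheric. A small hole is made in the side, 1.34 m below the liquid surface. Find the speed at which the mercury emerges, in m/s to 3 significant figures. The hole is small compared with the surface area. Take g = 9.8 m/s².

6.43 m/s

Take point 1 at the surface (v₁ ≈ 0) and point 2 at the hole (at atmospheric pressure). Bernoulli: P₁ + ρg h = P_atm + ½ρv₂².
With P₁ − P_atm = 102000 Pa, v₂ = √(2gh + 2ΔP/ρ) = √(2·9.8·1.34 + 2·102000/13500) = 6.43 m/s.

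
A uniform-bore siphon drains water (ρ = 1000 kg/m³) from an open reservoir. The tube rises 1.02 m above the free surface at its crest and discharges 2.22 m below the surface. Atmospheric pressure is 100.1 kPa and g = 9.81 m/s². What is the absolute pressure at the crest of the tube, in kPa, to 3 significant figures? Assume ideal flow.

P_top = 68.3 kPa

The outlet speed comes from Torricelli: v = √(2g·2.22) = 6.60 m/s.
With constant cross-section the crest speed equals v; applying Bernoulli from the surface up to the crest, P_top = P_atm − ½ρv² − ρg·h_top.
P_top = 100100 − ½·1000·6.60² − 1000·9.81·1.02 = 68300 Pa.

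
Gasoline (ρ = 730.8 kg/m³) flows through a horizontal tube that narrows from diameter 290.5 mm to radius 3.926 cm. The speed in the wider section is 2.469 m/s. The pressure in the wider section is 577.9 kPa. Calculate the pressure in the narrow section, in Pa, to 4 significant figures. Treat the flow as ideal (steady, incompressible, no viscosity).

Continuity gives A₁v₁ = A₂v₂, so v₂ = (662.8 cm²)/(48.42 cm²) × 2.469 m/s = 33.80 m/s.
Bernoulli (h₁ = h₂): P₁ − P₂ = ½ρ(v₂² − v₁²).
P₂ = P₁ − ½ρ(v₂² − v₁²) = 577900 − ½·730.8·(33.80² − 2.469²) = 577900 − 415100 = 162800 Pa.

P₂ = 162800 Pa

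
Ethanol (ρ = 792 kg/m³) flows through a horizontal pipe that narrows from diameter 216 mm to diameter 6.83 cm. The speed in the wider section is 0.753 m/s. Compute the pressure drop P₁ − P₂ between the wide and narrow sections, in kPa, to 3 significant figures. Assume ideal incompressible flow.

ΔP = 22.2 kPa

By continuity, v₂ = v₁·A₁/A₂ = 0.753·(366/36.6) = 7.53 m/s.
Along the horizontal streamline, P + ½ρv² is constant.
P₁ − P₂ = ½·792·(7.53² − 0.753²) = ½·792·56.2 = 22200 Pa.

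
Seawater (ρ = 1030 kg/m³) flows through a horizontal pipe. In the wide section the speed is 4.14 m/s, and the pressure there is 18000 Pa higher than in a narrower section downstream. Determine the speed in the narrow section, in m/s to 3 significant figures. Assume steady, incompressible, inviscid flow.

v₂ = 7.22 m/s

Along the level pipe P + ½ρv² is conserved, hence v₂² = v₁² + 2(P₁ − P₂)/ρ.
v₂ = √(4.14² + 2·18000/1030) = √(17.1 + 35.0) = 7.22 m/s.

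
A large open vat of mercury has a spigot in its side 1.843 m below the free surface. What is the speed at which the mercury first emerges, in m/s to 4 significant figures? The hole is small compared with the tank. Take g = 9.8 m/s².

Bernoulli from surface to hole (P equal, v_surface ≈ 0): v = √(2gh) = √(2×9.8×1.843) = 6.010 m/s.

v ≈ 6.010 m/s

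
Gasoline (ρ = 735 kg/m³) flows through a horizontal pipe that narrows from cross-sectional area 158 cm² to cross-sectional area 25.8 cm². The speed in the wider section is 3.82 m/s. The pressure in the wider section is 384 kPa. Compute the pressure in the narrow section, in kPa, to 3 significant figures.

The volume flow rate is constant, so v₂ = (A₁/A₂)v₁ = (158/25.8)·3.82 = 23.4 m/s.
The pipe is horizontal, so Bernoulli reduces to P₁ + ½ρv₁² = P₂ + ½ρv₂².
P₂ = P₁ − ½ρ(v₂² − v₁²) = 384000 − ½·735·(23.4² − 3.82²) = 384000 − 196000 = 188000 Pa.

188 kPa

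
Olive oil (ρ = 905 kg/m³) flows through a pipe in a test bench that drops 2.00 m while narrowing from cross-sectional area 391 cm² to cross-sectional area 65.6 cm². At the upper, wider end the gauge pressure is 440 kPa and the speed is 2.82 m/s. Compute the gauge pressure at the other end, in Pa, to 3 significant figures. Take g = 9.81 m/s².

Mass conservation (A₁v₁ = A₂v₂) gives v₂ = 2.82 × 391/65.6 = 16.8 m/s.
Bernoulli: P₁ + ½ρv₁² + ρg h₁ = P₂ + ½ρv₂² + ρg h₂, so P₂ = P₁ + ½ρ(v₁² − v₂²) − ρg(h₂ − h₁).
P₂ = 440000 + ½·905·(2.82² − 16.8²) − 905·9.81·(−2.00) = 440000 + (-124000) − (-17800) = 334000 Pa.

334000 Pa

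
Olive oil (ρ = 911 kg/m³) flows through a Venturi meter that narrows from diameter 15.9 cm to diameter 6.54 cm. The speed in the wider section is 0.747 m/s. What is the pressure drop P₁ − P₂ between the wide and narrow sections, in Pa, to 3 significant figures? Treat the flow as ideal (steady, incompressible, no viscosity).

8630 Pa

The volume flow rate is constant, so v₂ = (A₁/A₂)v₁ = (199/33.6)·0.747 = 4.42 m/s.
Along the horizontal streamline, P + ½ρv² is constant.
P₁ − P₂ = ½·911·(4.42² − 0.747²) = ½·911·18.9 = 8630 Pa.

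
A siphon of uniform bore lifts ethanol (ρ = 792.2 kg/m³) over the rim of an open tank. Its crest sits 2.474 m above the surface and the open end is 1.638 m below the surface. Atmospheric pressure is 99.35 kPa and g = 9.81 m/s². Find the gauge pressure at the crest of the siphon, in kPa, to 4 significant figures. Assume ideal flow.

P_gauge = -31.96 kPa

Bernoulli surface→outlet gives ½v² = g·h_out, so v = √(2·9.81·1.638) = 5.669 m/s.
With constant cross-section the crest speed equals v; applying Bernoulli from the surface up to the crest, P_top = P_atm − ½ρv² − ρg·h_top.
P_top = 99350 − ½·792.2·5.669² − 792.2·9.81·2.474 = 67390 Pa. So P_gauge = P_top − P_atm = -31960 Pa.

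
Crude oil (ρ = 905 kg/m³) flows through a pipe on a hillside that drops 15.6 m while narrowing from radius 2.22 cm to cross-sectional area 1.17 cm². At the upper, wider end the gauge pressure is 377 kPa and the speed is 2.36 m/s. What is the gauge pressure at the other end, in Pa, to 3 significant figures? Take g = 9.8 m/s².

The volume flow rate is constant, so v₂ = (A₁/A₂)v₁ = (15.5/1.17)·2.36 = 31.2 m/s.
Energy conservation along the streamline gives P₂ = P₁ − ½ρ(v₂² − v₁²) − ρg(h₂ − h₁).
P₂ = 377000 + ½·905·(2.36² − 31.2²) − 905·9.8·(−15.6) = 377000 + (-439000) − (-138000) = 76500 Pa.

P₂ ≈ 76500 Pa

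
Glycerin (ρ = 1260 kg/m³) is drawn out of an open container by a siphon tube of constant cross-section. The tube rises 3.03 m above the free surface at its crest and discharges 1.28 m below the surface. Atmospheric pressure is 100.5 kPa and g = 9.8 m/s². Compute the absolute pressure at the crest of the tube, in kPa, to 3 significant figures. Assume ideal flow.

P_top ≈ 47.3 kPa

Bernoulli surface→outlet gives ½v² = g·h_out, so v = √(2·9.8·1.28) = 5.01 m/s.
The bore is uniform, so the speed at the crest is the same v. Bernoulli surface→crest: P_atm = P_top + ½ρv² + ρg·h_top.
P_top = 100500 − ½·1260·5.01² − 1260·9.8·3.03 = 47300 Pa.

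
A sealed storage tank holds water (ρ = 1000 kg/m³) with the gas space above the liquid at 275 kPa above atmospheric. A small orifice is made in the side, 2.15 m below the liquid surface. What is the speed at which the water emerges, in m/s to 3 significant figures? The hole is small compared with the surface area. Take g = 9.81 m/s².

24.3 m/s

Take point 1 at the surface (v₁ ≈ 0) and point 2 at the hole (at atmospheric pressure). Bernoulli: P₁ + ρg h = P_atm + ½ρv₂².
With P₁ − P_atm = 275000 Pa, v₂ = √(2gh + 2ΔP/ρ) = √(2·9.81·2.15 + 2·275000/1000) = 24.3 m/s.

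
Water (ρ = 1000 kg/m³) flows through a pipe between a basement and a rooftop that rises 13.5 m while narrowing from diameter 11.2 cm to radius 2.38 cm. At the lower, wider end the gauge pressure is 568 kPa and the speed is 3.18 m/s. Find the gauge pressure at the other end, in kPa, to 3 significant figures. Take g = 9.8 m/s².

Mass conservation (A₁v₁ = A₂v₂) gives v₂ = 3.18 × 98.5/17.8 = 17.6 m/s.
Energy conservation along the streamline gives P₂ = P₁ − ½ρ(v₂² − v₁²) − ρg(h₂ − h₁).
P₂ = 568000 + ½·1000·(3.18² − 17.6²) − 1000·9.8·(+13.5) = 568000 + (-150000) − (132000) = 286000 Pa.

P₂ ≈ 286 kPa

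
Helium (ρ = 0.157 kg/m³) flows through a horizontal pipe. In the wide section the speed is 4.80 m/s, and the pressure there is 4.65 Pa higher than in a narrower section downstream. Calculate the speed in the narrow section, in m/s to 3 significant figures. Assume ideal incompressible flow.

Along the level pipe P + ½ρv² is conserved, hence v₂² = v₁² + 2(P₁ − P₂)/ρ.
v₂ = √(4.80² + 2·4.65/0.157) = √(23.0 + 59.2) = 9.07 m/s.

v₂ ≈ 9.07 m/s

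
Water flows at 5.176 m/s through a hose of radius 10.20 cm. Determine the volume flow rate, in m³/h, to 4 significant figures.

Q ≈ 609.0 m³/h

Q = A·v = 0.03269 m² × 5.176 m/s = 0.1692 m³/s.
Converting: 0.1692 m³/s × 3600 = 609.0 m³/h.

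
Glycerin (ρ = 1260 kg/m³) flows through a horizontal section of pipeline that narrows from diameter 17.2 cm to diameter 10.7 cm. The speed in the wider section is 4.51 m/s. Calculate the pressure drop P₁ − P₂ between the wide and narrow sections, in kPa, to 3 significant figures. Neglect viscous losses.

72.7 kPa

The volume flow rate is constant, so v₂ = (A₁/A₂)v₁ = (232/89.9)·4.51 = 11.7 m/s.
The pipe is horizontal, so Bernoulli reduces to P₁ + ½ρv₁² = P₂ + ½ρv₂².
P₁ − P₂ = ½·1260·(11.7² − 4.51²) = ½·1260·115 = 72700 Pa.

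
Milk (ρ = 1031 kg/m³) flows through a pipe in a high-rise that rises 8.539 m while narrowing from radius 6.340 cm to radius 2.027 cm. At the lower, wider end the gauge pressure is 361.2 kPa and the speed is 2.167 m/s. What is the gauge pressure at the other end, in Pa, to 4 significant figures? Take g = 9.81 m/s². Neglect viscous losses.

Continuity gives A₁v₁ = A₂v₂, so v₂ = (126.3 cm²)/(12.91 cm²) × 2.167 m/s = 21.20 m/s.
Bernoulli: P₁ + ½ρv₁² + ρg h₁ = P₂ + ½ρv₂² + ρg h₂, so P₂ = P₁ + ½ρ(v₁² − v₂²) − ρg(h₂ − h₁).
P₂ = 361200 + ½·1031·(2.167² − 21.20²) − 1031·9.81·(+8.539) = 361200 + (-229300) − (86360) = 45580 Pa.

P₂ ≈ 45580 Pa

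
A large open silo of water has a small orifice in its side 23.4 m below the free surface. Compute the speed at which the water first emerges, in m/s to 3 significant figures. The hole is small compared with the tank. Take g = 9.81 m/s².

v ≈ 21.4 m/s

With the surface at rest and both surface and jet at atmospheric pressure, Bernoulli gives ρg h = ½ρv², so v = √(2gh) = √(2·9.81·23.4) = 21.4 m/s.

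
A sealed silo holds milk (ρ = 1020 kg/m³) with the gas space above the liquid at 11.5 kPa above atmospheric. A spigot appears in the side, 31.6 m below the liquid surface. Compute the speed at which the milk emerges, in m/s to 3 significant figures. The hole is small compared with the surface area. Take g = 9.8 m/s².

v ≈ 25.3 m/s

Take point 1 at the surface (v₁ ≈ 0) and point 2 at the hole (at atmospheric pressure). Bernoulli: P₁ + ρg h = P_atm + ½ρv₂².
With P₁ − P_atm = 11500 Pa, v₂ = √(2gh + 2ΔP/ρ) = √(2·9.8·31.6 + 2·11500/1020) = 25.3 m/s.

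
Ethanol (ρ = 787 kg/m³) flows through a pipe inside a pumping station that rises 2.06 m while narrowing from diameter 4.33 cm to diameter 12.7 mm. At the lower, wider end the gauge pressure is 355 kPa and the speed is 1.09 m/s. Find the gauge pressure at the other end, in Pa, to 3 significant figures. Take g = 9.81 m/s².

Continuity gives A₁v₁ = A₂v₂, so v₂ = (14.7 cm²)/(1.27 cm²) × 1.09 m/s = 12.7 m/s.
Bernoulli: P₁ + ½ρv₁² + ρg h₁ = P₂ + ½ρv₂² + ρg h₂, so P₂ = P₁ + ½ρ(v₁² − v₂²) − ρg(h₂ − h₁).
P₂ = 355000 + ½·787·(1.09² − 12.7²) − 787·9.81·(+2.06) = 355000 + (-62700) − (15900) = 276000 Pa.

276000 Pa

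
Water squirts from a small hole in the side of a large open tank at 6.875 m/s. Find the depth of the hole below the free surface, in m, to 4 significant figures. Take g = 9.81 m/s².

Inverting v = √(2gh) gives h = v² / 2g.
h = 6.875²/(2·9.81) = 47.27/19.62 = 2.409 m.

h ≈ 2.409 m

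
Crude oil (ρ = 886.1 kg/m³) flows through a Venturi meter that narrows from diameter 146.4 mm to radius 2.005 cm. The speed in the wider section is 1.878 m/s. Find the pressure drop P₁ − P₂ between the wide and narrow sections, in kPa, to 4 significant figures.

By continuity, v₂ = v₁·A₁/A₂ = 1.878·(168.3/12.63) = 25.03 m/s.
Bernoulli (h₁ = h₂): P₁ − P₂ = ½ρ(v₂² − v₁²).
P₁ − P₂ = ½·886.1·(25.03² − 1.878²) = ½·886.1·623.1 = 276000 Pa.

276.0 kPa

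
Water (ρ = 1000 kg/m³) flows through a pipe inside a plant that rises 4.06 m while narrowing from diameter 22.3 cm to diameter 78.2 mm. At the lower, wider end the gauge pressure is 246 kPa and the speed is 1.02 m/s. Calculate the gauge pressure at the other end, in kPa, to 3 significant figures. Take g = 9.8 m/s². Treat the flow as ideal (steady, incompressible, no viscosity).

Continuity gives A₁v₁ = A₂v₂, so v₂ = (391 cm²)/(48.0 cm²) × 1.02 m/s = 8.29 m/s.
Bernoulli: P₁ + ½ρv₁² + ρg h₁ = P₂ + ½ρv₂² + ρg h₂, so P₂ = P₁ + ½ρ(v₁² − v₂²) − ρg(h₂ − h₁).
P₂ = 246000 + ½·1000·(1.02² − 8.29²) − 1000·9.8·(+4.06) = 246000 + (-33900) − (39800) = 172000 Pa.

172 kPa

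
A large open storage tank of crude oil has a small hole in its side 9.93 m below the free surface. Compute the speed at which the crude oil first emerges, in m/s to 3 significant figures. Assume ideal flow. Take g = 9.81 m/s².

v ≈ 14.0 m/s

With the surface at rest and both surface and jet at atmospheric pressure, Bernoulli gives ρg h = ½ρv², so v = √(2gh) = √(2·9.81·9.93) = 14.0 m/s.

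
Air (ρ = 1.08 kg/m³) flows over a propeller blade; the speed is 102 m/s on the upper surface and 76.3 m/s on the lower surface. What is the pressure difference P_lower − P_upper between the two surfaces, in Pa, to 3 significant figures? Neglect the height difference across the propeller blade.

ΔP = 2470 Pa

With negligible Δh, P + ½ρv² is constant, so P_low − P_up = ½ρ(v_up² − v_low²).
ΔP = ½·1.08·(102² − 76.3²) = 2470 Pa.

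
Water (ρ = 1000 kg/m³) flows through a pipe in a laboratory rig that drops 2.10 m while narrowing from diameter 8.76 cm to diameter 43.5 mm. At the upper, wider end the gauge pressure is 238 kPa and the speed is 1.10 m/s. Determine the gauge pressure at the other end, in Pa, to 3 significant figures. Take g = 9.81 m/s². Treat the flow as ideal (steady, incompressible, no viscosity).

P₂ ≈ 249000 Pa

Mass conservation (A₁v₁ = A₂v₂) gives v₂ = 1.10 × 60.3/14.9 = 4.46 m/s.
Applying Bernoulli between the two ends and solving for P₂: P₂ = P₁ + ½ρ(v₁² − v₂²) − ρgΔh.
P₂ = 238000 + ½·1000·(1.10² − 4.46²) − 1000·9.81·(−2.10) = 238000 + (-9340) − (-20600) = 249000 Pa.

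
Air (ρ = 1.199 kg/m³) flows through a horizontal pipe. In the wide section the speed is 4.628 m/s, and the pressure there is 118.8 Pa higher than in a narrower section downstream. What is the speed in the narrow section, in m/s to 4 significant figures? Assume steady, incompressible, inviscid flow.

v₂ = 14.82 m/s

Along the level pipe P + ½ρv² is conserved, hence v₂² = v₁² + 2(P₁ − P₂)/ρ.
v₂ = √(4.628² + 2·118.8/1.199) = √(21.42 + 198.2) = 14.82 m/s.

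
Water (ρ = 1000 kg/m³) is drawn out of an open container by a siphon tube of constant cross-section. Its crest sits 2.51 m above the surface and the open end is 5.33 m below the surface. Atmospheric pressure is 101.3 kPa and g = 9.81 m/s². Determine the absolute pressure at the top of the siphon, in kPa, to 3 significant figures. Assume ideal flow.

P_top = 24.4 kPa

Bernoulli surface→outlet gives ½v² = g·h_out, so v = √(2·9.81·5.33) = 10.2 m/s.
The bore is uniform, so the speed at the crest is the same v. Bernoulli surface→crest: P_atm = P_top + ½ρv² + ρg·h_top.
P_top = 101300 − ½·1000·10.2² − 1000·9.81·2.51 = 24400 Pa.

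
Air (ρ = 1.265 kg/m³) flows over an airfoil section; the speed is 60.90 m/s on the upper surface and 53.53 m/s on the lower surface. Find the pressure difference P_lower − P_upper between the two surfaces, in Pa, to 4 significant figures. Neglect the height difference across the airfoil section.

The pressure is lower where the speed is higher: ΔP = ½ρ(v_up² − v_low²).
ΔP = ½·1.265·(60.90² − 53.53²) = 533.4 Pa.

ΔP ≈ 533.4 Pa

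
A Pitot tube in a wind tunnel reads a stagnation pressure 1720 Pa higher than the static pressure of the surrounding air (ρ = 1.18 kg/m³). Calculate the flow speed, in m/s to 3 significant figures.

v ≈ 54.0 m/s

The dynamic pressure equals the rise in static pressure at the stagnation point: ΔP = ½ρv².
v = √(2ΔP/ρ) = √(2·1720/1.18) = 54.0 m/s.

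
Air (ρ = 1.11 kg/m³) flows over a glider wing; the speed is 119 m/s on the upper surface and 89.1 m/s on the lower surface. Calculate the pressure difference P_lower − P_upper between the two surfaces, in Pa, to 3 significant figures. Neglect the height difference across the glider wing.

3450 Pa

With negligible Δh, P + ½ρv² is constant, so P_low − P_up = ½ρ(v_up² − v_low²).
ΔP = ½·1.11·(119² − 89.1²) = 3450 Pa.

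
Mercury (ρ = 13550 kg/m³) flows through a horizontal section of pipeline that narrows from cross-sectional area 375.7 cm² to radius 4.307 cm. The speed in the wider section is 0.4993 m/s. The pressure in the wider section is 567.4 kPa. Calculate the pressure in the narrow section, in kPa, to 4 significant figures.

P₂ ≈ 498.9 kPa

The volume flow rate is constant, so v₂ = (A₁/A₂)v₁ = (375.7/58.28)·0.4993 = 3.219 m/s.
Along the horizontal streamline, P + ½ρv² is constant.
P₂ = P₁ − ½ρ(v₂² − v₁²) = 567400 − ½·13550·(3.219² − 0.4993²) = 567400 − 68510 = 498900 Pa.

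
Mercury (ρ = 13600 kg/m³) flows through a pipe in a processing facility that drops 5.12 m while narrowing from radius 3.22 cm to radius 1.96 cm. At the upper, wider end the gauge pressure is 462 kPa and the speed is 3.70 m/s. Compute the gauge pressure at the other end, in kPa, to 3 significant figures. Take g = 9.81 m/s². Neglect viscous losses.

The volume flow rate is constant, so v₂ = (A₁/A₂)v₁ = (32.6/12.1)·3.70 = 9.99 m/s.
Energy conservation along the streamline gives P₂ = P₁ − ½ρ(v₂² − v₁²) − ρg(h₂ − h₁).
P₂ = 462000 + ½·13600·(3.70² − 9.99²) − 13600·9.81·(−5.12) = 462000 + (-585000) − (-683000) = 560000 Pa.

560 kPa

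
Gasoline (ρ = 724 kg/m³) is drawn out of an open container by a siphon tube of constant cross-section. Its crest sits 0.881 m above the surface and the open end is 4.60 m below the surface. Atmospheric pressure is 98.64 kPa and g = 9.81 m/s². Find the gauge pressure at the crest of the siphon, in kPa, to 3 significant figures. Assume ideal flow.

P_gauge ≈ -38.9 kPa

From the surface to the outlet (both open to atmosphere, surface at rest): v = √(2g·h_out) = √(2·9.81·4.60) = 9.50 m/s.
Continuity keeps v the same throughout the tube; from surface to crest, P_atm + 0 = P_top + ½ρv² + ρg·h_top.
P_top = 98640 − ½·724·9.50² − 724·9.81·0.881 = 59700 Pa. So P_gauge = P_top − P_atm = -38900 Pa.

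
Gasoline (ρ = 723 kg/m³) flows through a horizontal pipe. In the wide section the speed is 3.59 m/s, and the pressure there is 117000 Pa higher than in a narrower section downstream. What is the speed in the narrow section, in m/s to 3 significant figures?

Along the level pipe P + ½ρv² is conserved, hence v₂² = v₁² + 2(P₁ − P₂)/ρ.
v₂ = √(3.59² + 2·117000/723) = √(12.9 + 324) = 18.3 m/s.

v₂ ≈ 18.3 m/s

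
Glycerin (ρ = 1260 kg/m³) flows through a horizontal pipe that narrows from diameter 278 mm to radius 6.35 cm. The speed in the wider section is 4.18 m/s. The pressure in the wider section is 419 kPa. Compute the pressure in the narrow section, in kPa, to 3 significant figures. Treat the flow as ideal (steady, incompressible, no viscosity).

Continuity gives A₁v₁ = A₂v₂, so v₂ = (607 cm²)/(127 cm²) × 4.18 m/s = 20.0 m/s.
Bernoulli (h₁ = h₂): P₁ − P₂ = ½ρ(v₂² − v₁²).
P₂ = P₁ − ½ρ(v₂² − v₁²) = 419000 − ½·1260·(20.0² − 4.18²) = 419000 − 242000 = 177000 Pa.

177 kPa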